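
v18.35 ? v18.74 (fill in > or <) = <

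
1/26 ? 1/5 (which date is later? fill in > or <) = >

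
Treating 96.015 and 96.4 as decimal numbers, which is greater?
96.4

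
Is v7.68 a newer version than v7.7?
Yes. Version numbers are compared segment by segment as integers, not as decimals: minor version 68 > 7, so v7.68 > v7.7 (even though the decimal 7.68 < 7.7).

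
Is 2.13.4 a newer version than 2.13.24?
No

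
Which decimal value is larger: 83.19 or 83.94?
83.94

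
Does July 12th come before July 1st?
No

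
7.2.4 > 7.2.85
False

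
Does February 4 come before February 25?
Yes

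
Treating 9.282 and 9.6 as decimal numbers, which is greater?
9.6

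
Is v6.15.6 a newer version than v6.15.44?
No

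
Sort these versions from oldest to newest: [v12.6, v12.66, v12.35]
[v12.6, v12.35, v12.66]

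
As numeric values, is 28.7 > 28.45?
True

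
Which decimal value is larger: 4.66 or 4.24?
4.66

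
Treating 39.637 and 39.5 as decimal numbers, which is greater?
39.637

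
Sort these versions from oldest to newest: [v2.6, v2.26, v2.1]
[v2.1, v2.6, v2.26]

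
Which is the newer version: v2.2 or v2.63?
v2.63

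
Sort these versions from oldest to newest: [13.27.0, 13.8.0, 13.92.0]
[13.8.0, 13.27.0, 13.92.0]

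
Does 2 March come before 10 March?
Yes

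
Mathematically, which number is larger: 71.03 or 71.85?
71.85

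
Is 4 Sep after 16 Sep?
No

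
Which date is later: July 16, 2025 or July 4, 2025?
July 16, 2025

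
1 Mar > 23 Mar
False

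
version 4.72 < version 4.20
False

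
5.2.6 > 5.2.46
False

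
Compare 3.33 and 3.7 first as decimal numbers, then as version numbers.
As decimals: 3.33 < 3.7. As versions: v3.33 > v3.7 (minor version 33 > 7).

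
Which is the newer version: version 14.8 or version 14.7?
version 14.8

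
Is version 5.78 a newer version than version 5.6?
Yes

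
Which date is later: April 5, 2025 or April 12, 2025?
April 12, 2025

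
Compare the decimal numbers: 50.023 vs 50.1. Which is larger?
50.1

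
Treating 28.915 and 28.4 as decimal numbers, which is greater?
28.915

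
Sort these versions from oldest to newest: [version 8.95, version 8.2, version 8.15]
[version 8.2, version 8.15, version 8.95]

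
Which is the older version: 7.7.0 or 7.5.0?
7.5.0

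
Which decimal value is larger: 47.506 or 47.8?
47.8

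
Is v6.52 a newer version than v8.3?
No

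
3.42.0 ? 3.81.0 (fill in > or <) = <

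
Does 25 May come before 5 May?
No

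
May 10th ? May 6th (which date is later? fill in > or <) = >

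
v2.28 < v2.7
False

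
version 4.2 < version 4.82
True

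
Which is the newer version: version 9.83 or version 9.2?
version 9.83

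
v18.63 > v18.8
True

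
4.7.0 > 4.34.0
False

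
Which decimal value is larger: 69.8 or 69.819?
69.819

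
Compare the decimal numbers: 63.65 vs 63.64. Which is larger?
63.65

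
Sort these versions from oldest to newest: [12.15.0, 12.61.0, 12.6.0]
[12.6.0, 12.15.0, 12.61.0]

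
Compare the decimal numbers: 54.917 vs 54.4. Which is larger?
54.917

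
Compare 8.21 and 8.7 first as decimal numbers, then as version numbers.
As decimals: 8.21 < 8.7. As versions: v8.21 > v8.7 (minor version 21 > 7).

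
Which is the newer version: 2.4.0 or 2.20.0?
2.20.0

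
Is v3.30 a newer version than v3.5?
Yes. Version numbers are compared segment by segment as integers, not as decimals: minor version 30 > 5, so v3.30 > v3.5 (even though the decimal 3.30 < 3.5).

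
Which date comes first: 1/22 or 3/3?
1/22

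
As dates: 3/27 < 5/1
True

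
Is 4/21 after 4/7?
Yes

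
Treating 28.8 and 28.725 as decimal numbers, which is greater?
28.8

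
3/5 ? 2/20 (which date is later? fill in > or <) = >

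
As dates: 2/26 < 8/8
True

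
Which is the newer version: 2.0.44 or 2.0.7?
2.0.44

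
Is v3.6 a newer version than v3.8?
No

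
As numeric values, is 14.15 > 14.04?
True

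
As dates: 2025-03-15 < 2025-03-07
False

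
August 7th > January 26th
True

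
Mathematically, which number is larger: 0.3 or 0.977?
0.977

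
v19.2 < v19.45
True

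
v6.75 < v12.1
True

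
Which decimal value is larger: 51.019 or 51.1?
51.1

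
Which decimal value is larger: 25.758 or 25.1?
25.758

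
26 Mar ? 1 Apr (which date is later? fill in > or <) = <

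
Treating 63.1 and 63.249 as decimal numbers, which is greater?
63.249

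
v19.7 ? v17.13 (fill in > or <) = >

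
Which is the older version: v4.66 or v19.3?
v4.66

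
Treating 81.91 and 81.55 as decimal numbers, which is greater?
81.91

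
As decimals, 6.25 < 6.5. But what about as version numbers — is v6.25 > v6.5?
True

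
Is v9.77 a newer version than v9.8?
Yes. Version numbers are compared segment by segment as integers, not as decimals: minor version 77 > 8, so v9.77 > v9.8 (even though the decimal 9.77 < 9.8).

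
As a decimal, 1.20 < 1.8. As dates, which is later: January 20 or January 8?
January 20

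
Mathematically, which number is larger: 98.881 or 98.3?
98.881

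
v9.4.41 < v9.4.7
False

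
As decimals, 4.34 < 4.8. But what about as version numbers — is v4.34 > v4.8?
True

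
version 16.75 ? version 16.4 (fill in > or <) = >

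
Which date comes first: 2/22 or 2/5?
2/5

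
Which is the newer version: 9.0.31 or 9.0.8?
9.0.31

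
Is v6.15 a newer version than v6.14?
Yes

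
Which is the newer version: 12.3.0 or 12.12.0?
12.12.0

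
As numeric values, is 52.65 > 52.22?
True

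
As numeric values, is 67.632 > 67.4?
True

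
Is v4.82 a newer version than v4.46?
Yes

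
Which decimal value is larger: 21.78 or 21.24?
21.78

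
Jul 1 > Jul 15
False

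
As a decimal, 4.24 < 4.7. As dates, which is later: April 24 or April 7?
April 24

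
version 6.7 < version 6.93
True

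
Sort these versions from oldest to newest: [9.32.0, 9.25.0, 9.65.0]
[9.25.0, 9.32.0, 9.65.0]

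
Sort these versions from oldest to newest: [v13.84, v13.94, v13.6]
[v13.6, v13.84, v13.94]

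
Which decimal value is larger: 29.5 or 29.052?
29.5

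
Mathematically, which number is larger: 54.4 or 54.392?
54.4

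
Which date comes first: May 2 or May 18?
May 2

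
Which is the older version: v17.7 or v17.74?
v17.7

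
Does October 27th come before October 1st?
No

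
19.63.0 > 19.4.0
True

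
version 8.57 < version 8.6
False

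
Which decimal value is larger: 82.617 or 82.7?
82.7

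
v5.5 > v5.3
True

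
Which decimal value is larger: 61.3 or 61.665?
61.665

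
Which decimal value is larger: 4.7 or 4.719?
4.719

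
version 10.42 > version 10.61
False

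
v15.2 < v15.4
True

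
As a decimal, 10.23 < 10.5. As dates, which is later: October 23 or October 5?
October 23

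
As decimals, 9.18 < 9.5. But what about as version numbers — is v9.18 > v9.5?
True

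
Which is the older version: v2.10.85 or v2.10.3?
v2.10.3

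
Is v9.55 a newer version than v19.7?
No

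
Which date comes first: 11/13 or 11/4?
11/4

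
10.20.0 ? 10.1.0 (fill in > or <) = >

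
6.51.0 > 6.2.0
True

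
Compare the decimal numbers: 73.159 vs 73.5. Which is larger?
73.5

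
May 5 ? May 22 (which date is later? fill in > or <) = <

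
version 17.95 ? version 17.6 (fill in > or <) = >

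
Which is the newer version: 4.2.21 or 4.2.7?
4.2.21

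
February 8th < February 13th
True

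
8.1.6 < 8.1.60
True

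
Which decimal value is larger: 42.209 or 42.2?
42.209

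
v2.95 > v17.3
False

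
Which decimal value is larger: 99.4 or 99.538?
99.538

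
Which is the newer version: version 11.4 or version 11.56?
version 11.56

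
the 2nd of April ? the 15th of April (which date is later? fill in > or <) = <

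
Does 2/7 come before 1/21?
No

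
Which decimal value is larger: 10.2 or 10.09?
10.2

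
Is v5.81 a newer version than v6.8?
No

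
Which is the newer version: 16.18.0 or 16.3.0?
16.18.0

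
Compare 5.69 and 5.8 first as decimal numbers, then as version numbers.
As decimals: 5.69 < 5.8. As versions: v5.69 > v5.8 (minor version 69 > 8).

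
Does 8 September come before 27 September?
Yes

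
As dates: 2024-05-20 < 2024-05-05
False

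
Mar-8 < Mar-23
True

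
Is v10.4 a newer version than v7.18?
Yes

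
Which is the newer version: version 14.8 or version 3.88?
version 14.8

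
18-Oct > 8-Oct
True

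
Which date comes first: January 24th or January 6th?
January 6th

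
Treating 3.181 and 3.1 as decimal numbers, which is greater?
3.181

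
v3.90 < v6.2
True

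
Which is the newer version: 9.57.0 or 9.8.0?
9.57.0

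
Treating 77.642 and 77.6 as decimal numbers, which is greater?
77.642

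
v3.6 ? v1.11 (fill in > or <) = >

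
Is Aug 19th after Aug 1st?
Yes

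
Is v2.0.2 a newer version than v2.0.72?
No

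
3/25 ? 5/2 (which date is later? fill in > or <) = <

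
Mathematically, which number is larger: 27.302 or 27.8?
27.8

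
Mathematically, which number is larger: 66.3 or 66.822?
66.822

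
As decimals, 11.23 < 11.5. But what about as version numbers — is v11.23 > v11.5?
True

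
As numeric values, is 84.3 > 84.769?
False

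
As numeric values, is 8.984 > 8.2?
True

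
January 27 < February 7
True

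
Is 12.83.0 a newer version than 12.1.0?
Yes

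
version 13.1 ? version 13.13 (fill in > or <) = <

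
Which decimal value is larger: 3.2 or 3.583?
3.583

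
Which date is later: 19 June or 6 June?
19 June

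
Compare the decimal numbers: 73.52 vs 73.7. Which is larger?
73.7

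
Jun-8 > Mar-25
True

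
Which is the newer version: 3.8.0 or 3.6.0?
3.8.0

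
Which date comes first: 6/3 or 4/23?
4/23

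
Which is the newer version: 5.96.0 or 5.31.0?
5.96.0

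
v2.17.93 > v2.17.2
True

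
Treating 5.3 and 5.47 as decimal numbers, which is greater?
5.47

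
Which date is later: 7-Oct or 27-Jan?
7-Oct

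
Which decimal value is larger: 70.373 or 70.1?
70.373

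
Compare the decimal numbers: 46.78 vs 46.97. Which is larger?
46.97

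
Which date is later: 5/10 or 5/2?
5/10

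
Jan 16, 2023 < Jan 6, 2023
False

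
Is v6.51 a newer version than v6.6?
Yes. Version numbers are compared segment by segment as integers, not as decimals: minor version 51 > 6, so v6.51 > v6.6 (even though the decimal 6.51 < 6.6).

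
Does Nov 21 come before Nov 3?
No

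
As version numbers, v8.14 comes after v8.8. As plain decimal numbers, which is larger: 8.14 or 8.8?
8.8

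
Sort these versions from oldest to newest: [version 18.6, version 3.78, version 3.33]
[version 3.33, version 3.78, version 18.6]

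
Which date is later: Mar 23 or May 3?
May 3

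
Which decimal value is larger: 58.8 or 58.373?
58.8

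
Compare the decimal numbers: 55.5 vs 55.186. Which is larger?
55.5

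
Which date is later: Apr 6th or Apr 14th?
Apr 14th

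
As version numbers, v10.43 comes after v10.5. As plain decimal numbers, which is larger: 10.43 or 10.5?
10.5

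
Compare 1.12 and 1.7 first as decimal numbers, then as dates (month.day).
As decimals: 1.12 < 1.7. As dates: 1/12 is later than 1/7 (day 12 > day 7).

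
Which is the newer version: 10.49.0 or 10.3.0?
10.49.0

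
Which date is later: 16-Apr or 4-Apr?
16-Apr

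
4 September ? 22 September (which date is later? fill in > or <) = <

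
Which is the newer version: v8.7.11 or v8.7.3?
v8.7.11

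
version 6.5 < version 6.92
True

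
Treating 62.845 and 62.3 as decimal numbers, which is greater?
62.845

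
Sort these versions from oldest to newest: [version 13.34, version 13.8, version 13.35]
[version 13.8, version 13.34, version 13.35]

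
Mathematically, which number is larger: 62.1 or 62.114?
62.114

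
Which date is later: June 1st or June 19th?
June 19th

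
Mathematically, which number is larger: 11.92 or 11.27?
11.92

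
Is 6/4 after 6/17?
No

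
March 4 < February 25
False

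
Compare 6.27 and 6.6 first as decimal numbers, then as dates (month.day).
As decimals: 6.27 < 6.6. As dates: 6/27 is later than 6/6 (day 27 > day 6).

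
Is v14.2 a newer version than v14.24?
No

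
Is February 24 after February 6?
Yes. Day 24 comes after day 6 in February — this is a date comparison, not a decimal one (the decimal 2.24 would be smaller than 2.6).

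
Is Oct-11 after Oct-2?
Yes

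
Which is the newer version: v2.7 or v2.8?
v2.8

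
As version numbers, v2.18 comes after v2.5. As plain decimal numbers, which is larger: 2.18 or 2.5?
2.5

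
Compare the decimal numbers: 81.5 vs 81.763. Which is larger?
81.763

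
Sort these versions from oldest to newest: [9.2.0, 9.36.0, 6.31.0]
[6.31.0, 9.2.0, 9.36.0]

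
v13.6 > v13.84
False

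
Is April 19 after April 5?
Yes. Day 19 comes after day 5 in April — this is a date comparison, not a decimal one (the decimal 4.19 would be smaller than 4.5).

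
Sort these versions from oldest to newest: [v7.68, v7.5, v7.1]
[v7.1, v7.5, v7.68]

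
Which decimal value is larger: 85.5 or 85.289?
85.5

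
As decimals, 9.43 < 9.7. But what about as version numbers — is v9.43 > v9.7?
True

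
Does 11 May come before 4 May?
No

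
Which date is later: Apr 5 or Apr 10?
Apr 10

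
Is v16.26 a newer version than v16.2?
Yes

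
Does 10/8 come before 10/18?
Yes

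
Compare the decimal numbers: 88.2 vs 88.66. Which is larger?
88.66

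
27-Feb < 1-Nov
True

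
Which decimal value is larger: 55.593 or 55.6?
55.6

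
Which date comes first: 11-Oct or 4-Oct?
4-Oct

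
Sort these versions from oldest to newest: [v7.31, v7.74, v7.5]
[v7.5, v7.31, v7.74]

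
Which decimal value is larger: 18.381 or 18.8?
18.8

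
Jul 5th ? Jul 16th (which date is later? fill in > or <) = <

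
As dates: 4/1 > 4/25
False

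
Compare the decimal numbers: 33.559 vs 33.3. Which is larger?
33.559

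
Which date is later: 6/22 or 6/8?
6/22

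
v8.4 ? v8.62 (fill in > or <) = <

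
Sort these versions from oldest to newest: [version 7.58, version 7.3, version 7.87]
[version 7.3, version 7.58, version 7.87]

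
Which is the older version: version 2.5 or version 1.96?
version 1.96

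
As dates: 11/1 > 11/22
False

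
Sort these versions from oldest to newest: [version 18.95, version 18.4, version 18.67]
[version 18.4, version 18.67, version 18.95]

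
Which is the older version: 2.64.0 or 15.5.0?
2.64.0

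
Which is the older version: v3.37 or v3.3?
v3.3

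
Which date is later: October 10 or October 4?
October 10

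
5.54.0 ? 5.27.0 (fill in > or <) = >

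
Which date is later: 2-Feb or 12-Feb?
12-Feb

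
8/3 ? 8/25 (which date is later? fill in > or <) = <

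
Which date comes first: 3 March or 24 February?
24 February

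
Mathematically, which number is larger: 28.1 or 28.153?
28.153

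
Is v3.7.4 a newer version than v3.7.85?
No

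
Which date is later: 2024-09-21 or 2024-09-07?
2024-09-21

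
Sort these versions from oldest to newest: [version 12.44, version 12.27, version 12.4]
[version 12.4, version 12.27, version 12.44]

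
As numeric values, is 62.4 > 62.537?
False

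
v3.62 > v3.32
True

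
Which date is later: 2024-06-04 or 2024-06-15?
2024-06-15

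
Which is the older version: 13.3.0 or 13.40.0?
13.3.0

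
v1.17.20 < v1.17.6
False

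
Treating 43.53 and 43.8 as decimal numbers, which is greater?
43.8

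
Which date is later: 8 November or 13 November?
13 November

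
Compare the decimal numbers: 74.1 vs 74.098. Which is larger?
74.1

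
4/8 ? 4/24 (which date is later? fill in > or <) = <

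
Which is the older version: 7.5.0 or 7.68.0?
7.5.0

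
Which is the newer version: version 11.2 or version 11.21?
version 11.21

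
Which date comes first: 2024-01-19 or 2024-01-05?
2024-01-05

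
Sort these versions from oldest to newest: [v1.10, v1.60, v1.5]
[v1.5, v1.10, v1.60]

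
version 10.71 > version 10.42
True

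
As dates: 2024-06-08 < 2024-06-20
True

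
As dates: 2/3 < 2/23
True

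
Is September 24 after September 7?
Yes. Day 24 comes after day 7 in September — this is a date comparison, not a decimal one (the decimal 9.24 would be smaller than 9.7).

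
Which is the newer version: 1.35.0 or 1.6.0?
1.35.0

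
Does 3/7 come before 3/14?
Yes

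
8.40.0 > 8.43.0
False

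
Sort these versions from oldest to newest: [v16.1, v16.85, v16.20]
[v16.1, v16.20, v16.85]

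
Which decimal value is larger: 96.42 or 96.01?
96.42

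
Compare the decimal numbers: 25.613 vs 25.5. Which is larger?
25.613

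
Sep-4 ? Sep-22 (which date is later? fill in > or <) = <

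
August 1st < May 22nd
False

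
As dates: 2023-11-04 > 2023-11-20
False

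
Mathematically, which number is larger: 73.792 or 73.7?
73.792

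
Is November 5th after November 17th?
No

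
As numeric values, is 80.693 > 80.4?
True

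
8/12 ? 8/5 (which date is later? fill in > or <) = >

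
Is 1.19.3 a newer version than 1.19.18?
No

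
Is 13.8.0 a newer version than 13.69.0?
No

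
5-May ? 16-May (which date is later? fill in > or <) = <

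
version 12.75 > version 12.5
True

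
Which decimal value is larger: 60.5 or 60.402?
60.5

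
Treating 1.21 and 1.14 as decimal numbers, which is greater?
1.21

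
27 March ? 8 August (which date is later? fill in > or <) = <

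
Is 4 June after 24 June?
No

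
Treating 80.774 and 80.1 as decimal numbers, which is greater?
80.774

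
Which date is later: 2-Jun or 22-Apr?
2-Jun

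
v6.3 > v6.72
False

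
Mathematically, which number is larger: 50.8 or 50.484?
50.8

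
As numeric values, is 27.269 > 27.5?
False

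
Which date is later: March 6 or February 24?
March 6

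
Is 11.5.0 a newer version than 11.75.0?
No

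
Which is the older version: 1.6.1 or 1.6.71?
1.6.1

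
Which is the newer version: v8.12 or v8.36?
v8.36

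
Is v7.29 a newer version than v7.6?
Yes. Version numbers are compared segment by segment as integers, not as decimals: minor version 29 > 6, so v7.29 > v7.6 (even though the decimal 7.29 < 7.6).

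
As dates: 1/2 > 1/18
False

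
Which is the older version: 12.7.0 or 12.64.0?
12.7.0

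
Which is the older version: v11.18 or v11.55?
v11.18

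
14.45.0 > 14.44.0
True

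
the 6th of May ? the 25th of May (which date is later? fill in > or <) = <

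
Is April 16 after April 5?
Yes. Day 16 comes after day 5 in April — this is a date comparison, not a decimal one (the decimal 4.16 would be smaller than 4.5).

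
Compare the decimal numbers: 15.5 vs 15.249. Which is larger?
15.5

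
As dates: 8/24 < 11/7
True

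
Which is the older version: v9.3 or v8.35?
v8.35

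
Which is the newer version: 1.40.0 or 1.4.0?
1.40.0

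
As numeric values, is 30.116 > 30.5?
False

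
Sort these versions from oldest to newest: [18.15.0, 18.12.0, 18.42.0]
[18.12.0, 18.15.0, 18.42.0]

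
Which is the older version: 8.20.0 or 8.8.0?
8.8.0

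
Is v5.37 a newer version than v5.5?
Yes. Version numbers are compared segment by segment as integers, not as decimals: minor version 37 > 5, so v5.37 > v5.5 (even though the decimal 5.37 < 5.5).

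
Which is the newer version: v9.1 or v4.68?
v9.1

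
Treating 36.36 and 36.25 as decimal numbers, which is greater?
36.36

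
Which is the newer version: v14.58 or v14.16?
v14.58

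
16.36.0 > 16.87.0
False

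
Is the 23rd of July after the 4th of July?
Yes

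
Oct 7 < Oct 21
True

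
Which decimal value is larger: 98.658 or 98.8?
98.8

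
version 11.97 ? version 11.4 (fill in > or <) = >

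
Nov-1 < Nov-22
True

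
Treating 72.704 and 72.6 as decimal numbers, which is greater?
72.704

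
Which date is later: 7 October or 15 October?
15 October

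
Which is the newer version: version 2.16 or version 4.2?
version 4.2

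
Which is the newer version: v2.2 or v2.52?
v2.52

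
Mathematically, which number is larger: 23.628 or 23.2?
23.628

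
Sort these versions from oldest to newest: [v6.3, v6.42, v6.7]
[v6.3, v6.7, v6.42]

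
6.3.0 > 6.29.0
False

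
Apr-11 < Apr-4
False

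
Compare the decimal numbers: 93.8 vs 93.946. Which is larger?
93.946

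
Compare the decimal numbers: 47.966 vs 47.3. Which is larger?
47.966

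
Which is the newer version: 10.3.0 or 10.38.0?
10.38.0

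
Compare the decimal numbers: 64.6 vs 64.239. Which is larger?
64.6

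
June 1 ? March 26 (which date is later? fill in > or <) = >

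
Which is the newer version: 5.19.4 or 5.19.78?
5.19.78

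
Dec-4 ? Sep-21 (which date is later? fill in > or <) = >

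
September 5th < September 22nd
True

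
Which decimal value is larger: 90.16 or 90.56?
90.56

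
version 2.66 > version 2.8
True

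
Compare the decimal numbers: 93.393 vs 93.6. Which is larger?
93.6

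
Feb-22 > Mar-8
False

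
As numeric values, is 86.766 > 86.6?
True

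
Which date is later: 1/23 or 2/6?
2/6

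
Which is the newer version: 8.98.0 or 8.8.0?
8.98.0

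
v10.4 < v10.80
True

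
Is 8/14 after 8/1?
Yes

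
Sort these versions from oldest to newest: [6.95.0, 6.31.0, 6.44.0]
[6.31.0, 6.44.0, 6.95.0]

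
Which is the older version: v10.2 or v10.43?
v10.2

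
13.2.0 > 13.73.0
False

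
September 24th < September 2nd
False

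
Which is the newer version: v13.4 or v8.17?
v13.4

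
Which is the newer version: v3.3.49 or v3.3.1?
v3.3.49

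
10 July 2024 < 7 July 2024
False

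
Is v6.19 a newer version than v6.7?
Yes. Version numbers are compared segment by segment as integers, not as decimals: minor version 19 > 7, so v6.19 > v6.7 (even though the decimal 6.19 < 6.7).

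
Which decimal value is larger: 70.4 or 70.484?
70.484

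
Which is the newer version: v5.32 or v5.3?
v5.32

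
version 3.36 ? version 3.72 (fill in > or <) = <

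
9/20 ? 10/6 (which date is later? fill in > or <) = <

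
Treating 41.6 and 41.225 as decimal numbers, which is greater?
41.6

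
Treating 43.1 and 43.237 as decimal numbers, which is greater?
43.237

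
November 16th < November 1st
False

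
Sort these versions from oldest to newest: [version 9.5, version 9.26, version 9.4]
[version 9.4, version 9.5, version 9.26]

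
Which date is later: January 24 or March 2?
March 2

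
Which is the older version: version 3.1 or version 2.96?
version 2.96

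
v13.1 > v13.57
False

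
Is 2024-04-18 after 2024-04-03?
Yes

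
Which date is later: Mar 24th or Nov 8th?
Nov 8th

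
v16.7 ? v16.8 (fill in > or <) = <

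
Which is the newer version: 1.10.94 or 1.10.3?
1.10.94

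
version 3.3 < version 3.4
True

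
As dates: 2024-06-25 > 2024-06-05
True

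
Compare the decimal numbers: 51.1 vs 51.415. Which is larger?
51.415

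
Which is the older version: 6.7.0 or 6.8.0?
6.7.0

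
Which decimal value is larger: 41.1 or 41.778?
41.778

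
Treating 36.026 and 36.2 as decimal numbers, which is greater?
36.2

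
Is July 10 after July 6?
Yes. Day 10 comes after day 6 in July — this is a date comparison, not a decimal one (the decimal 7.10 would be smaller than 7.6).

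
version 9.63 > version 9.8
True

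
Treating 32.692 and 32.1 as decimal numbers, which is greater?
32.692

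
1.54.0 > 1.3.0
True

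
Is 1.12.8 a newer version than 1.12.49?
No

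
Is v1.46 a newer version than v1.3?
Yes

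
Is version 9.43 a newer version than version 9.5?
Yes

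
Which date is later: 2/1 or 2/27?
2/27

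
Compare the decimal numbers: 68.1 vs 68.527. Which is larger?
68.527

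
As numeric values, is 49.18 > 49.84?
False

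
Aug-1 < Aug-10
True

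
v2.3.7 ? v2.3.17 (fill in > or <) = <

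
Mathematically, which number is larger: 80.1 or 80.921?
80.921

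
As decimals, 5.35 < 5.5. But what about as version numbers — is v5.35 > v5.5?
True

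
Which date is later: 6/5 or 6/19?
6/19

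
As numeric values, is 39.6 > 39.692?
False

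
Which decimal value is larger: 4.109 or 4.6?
4.6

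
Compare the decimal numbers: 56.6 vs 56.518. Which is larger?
56.6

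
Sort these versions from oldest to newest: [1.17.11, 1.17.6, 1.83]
[1.17.6, 1.17.11, 1.83]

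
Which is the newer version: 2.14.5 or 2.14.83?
2.14.83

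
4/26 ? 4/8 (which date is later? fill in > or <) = >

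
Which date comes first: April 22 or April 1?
April 1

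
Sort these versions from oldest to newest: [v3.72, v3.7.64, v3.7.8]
[v3.7.8, v3.7.64, v3.72]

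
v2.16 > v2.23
False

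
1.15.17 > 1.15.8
True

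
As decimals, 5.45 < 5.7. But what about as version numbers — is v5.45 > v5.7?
True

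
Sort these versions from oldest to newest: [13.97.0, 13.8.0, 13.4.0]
[13.4.0, 13.8.0, 13.97.0]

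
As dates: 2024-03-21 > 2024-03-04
True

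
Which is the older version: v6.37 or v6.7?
v6.7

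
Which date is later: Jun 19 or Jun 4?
Jun 19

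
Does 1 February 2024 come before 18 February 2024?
Yes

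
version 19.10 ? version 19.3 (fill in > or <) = >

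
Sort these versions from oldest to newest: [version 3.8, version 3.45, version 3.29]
[version 3.8, version 3.29, version 3.45]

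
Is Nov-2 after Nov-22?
No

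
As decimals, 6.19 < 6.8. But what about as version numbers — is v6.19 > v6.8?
True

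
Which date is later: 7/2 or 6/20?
7/2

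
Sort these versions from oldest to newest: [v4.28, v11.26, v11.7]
[v4.28, v11.7, v11.26]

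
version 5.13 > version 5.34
False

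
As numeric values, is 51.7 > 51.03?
True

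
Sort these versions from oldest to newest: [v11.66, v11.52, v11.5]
[v11.5, v11.52, v11.66]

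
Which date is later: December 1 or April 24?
December 1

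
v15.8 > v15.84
False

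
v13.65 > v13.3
True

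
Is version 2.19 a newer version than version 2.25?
No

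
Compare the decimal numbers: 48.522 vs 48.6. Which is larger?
48.6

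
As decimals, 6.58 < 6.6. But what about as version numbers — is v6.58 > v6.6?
True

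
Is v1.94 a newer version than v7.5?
No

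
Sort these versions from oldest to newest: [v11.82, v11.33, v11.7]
[v11.7, v11.33, v11.82]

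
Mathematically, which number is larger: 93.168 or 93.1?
93.168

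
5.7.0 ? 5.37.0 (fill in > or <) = <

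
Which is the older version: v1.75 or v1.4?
v1.4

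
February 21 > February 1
True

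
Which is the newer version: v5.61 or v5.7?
v5.61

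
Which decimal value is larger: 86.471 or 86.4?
86.471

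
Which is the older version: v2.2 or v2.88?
v2.2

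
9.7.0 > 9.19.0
False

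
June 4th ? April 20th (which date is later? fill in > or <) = >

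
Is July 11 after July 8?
Yes. Day 11 comes after day 8 in July — this is a date comparison, not a decimal one (the decimal 7.11 would be smaller than 7.8).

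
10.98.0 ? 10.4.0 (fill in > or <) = >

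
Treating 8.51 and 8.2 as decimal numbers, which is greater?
8.51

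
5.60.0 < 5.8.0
False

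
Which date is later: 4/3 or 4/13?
4/13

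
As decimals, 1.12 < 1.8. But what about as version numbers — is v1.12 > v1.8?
True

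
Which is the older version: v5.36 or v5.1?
v5.1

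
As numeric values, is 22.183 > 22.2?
False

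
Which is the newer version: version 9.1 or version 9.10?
version 9.10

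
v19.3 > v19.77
False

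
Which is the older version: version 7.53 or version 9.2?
version 7.53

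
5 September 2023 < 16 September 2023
True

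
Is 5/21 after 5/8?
Yes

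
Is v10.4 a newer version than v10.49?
No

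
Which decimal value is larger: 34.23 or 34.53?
34.53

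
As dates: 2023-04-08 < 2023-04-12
True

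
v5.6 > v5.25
False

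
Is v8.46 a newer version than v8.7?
Yes. Version numbers are compared segment by segment as integers, not as decimals: minor version 46 > 7, so v8.46 > v8.7 (even though the decimal 8.46 < 8.7).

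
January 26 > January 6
True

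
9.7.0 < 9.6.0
False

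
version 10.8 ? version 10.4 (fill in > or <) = >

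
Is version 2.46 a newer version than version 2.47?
No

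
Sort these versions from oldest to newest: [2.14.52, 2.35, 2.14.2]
[2.14.2, 2.14.52, 2.35]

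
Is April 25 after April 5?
Yes. Day 25 comes after day 5 in April — this is a date comparison, not a decimal one (the decimal 4.25 would be smaller than 4.5).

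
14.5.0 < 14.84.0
True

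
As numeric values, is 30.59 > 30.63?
False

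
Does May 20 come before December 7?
Yes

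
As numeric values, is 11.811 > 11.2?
True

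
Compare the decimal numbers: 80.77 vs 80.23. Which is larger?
80.77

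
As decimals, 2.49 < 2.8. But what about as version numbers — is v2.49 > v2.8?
True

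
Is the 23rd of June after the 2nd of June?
Yes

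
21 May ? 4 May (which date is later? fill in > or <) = >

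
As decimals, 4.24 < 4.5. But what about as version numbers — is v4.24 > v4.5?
True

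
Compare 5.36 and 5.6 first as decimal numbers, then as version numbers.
As decimals: 5.36 < 5.6. As versions: v5.36 > v5.6 (minor version 36 > 6).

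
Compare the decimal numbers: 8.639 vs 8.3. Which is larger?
8.639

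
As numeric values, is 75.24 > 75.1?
True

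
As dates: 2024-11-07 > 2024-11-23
False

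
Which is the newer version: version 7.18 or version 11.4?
version 11.4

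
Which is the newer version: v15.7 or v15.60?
v15.60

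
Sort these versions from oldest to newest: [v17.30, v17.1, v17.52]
[v17.1, v17.30, v17.52]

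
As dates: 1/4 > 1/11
False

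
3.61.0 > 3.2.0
True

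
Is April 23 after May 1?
No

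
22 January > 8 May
False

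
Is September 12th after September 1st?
Yes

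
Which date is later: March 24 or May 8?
May 8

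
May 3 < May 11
True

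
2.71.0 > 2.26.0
True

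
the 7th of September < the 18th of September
True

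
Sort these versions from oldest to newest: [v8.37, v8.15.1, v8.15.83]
[v8.15.1, v8.15.83, v8.37]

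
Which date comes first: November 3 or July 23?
July 23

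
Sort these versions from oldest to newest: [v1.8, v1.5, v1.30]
[v1.5, v1.8, v1.30]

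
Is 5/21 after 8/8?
No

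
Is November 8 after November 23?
No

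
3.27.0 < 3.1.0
False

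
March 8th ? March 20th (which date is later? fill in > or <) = <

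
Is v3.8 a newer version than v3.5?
Yes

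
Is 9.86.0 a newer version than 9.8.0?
Yes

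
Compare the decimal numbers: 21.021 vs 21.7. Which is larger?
21.7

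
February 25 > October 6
False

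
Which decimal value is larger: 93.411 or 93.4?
93.411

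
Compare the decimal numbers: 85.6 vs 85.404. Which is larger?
85.6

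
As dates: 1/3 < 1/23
True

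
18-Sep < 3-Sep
False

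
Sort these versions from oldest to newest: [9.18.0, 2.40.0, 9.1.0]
[2.40.0, 9.1.0, 9.18.0]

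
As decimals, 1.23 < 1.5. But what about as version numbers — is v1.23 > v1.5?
True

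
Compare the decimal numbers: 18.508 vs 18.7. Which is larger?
18.7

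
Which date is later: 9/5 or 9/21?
9/21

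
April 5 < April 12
True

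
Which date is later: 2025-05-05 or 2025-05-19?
2025-05-19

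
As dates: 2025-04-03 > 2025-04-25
False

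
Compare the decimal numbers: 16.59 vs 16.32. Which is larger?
16.59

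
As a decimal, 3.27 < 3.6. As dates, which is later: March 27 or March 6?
March 27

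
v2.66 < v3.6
True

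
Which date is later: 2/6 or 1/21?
2/6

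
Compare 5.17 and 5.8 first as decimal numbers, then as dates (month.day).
As decimals: 5.17 < 5.8. As dates: 5/17 is later than 5/8 (day 17 > day 8).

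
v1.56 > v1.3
True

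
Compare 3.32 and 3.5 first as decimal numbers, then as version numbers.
As decimals: 3.32 < 3.5. As versions: v3.32 > v3.5 (minor version 32 > 5).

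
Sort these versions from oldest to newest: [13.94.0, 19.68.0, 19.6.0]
[13.94.0, 19.6.0, 19.68.0]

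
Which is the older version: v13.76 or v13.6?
v13.6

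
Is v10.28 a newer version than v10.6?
Yes. Version numbers are compared segment by segment as integers, not as decimals: minor version 28 > 6, so v10.28 > v10.6 (even though the decimal 10.28 < 10.6).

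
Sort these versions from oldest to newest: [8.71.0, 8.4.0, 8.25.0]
[8.4.0, 8.25.0, 8.71.0]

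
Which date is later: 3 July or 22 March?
3 July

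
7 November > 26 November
False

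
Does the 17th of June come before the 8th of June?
No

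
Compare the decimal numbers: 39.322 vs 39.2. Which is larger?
39.322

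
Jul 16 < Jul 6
False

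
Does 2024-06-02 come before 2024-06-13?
Yes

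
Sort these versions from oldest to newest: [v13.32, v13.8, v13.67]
[v13.8, v13.32, v13.67]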